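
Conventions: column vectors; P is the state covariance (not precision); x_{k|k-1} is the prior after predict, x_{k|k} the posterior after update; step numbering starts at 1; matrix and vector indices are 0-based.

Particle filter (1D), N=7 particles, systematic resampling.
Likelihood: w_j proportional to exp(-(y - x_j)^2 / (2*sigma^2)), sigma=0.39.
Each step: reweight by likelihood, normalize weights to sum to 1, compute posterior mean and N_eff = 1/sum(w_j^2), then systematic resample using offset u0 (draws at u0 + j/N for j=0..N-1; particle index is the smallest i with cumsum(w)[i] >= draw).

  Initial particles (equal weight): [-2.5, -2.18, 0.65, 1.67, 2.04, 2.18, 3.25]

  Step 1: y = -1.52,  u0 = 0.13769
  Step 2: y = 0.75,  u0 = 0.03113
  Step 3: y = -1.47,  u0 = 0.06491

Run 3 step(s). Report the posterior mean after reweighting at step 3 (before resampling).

step 1: w=[0.1512, 0.8488, 0.0000, 0.0000, 0.0000, 0.0000, 0.0000]  mean=-2.2284  Neff=1.3453  idx=[0, 1, 1, 1, 1, 1, 1]
step 2: w=[0.0003, 0.1666, 0.1666, 0.1666, 0.1666, 0.1666, 0.1666]  mean=-2.1801  Neff=6.0030  idx=[1, 2, 2, 3, 4, 5, 6]
step 3: w=[0.1429, 0.1429, 0.1429, 0.1429, 0.1429, 0.1429, 0.1429]  mean=-2.1800  Neff=7.0000  idx=[0, 1, 2, 3, 4, 5, 6]

post_mean = -2.1800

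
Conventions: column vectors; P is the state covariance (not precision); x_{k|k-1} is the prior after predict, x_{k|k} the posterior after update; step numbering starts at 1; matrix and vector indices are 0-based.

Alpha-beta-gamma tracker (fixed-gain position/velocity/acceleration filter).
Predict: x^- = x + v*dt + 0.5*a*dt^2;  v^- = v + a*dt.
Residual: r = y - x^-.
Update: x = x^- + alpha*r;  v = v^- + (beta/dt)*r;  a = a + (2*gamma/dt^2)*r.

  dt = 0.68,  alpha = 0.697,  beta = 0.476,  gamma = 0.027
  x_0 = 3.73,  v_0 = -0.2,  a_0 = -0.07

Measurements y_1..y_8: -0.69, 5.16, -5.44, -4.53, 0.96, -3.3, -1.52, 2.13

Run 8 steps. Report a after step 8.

a_post = 0.6370

step 1: x_pred=3.5778  r=-4.2678  x^+=0.6031  v^+=-3.2351  a^+=-0.5684
step 2: x_pred=-1.7281  r=6.8881  x^+=3.0729  v^+=1.2001  a^+=0.2360
step 3: x_pred=3.9435  r=-9.3835  x^+=-2.5968  v^+=-5.2079  a^+=-0.8598
step 4: x_pred=-6.3369  r=1.8069  x^+=-5.0775  v^+=-4.5277  a^+=-0.6488
step 5: x_pred=-8.3064  r=9.2664  x^+=-1.8477  v^+=1.5175  a^+=0.4333
step 6: x_pred=-0.7156  r=-2.5844  x^+=-2.5169  v^+=0.0031  a^+=0.1315
step 7: x_pred=-2.4844  r=0.9644  x^+=-1.8122  v^+=0.7676  a^+=0.2441
step 8: x_pred=-1.2338  r=3.3638  x^+=1.1108  v^+=3.2883  a^+=0.6370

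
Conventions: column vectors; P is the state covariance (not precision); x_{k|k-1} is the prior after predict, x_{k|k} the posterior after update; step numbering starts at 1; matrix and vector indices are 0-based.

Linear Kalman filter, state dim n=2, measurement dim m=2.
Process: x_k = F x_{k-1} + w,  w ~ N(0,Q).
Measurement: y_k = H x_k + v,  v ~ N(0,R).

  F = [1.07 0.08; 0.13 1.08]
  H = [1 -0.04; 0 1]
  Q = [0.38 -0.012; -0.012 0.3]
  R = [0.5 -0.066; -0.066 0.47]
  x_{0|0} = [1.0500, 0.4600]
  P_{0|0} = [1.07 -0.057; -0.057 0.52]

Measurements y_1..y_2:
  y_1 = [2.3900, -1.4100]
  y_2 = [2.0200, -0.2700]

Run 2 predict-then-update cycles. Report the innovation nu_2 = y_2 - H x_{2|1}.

innov = [-0.0426, 0.1993]

step 1: x^-=[1.1603, 0.6333]  P^-=[1.5986 0.1153; 0.1153 0.9086]  S=[2.0908 0.0130; 0.0130 1.3786]  K=[0.7619 0.0765; 0.0337 0.6588]  nu=[1.2550, -2.0433]  x^+=[1.9602, -0.6705]  P^+=[0.3753 -0.0143; -0.0143 0.3074]
step 2: x^-=[2.0438, -0.4693]  P^-=[0.8092 0.0500; 0.0500 0.6609]  S=[1.3063 -0.0424; -0.0424 1.1309]  K=[0.6201 0.0675; 0.0371 0.5858]  nu=[-0.0426, 0.1993]  x^+=[2.0309, -0.3541]  P^+=[0.3053 -0.0092; -0.0092 0.2729]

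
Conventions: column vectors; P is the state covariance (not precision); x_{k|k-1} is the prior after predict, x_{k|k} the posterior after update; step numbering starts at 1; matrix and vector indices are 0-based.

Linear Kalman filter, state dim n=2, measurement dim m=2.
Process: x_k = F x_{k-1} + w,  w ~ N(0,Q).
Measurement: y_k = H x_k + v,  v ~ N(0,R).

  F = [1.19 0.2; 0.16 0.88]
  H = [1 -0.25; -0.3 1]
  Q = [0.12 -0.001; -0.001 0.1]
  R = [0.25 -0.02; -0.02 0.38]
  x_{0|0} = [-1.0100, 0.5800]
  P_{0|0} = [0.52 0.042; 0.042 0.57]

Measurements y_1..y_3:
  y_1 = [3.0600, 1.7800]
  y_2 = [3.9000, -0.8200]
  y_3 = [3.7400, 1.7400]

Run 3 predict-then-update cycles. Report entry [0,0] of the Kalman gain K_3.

step 1: x^-=[-1.0859, 0.3488]  P^-=[0.8992 0.2437; 0.2437 0.5665]  S=[1.0627 -0.1695; -0.1695 0.8813]  K=[0.8088 0.1259; 0.1911 0.5967]  nu=[4.2331, 1.1054]  x^+=[2.4772, 1.8175]  P^+=[0.2244 0.0990; 0.0990 0.2526]
step 2: x^-=[3.3113, 1.9957]  P^-=[0.4951 0.1930; 0.1930 0.3293]  S=[0.6691 -0.0433; -0.0433 0.6380]  K=[0.6752 0.1156; 0.1939 0.4385]  nu=[1.0876, -1.8223]  x^+=[3.8350, 1.4075]  P^+=[0.1882 0.0869; 0.0869 0.1888]
step 3: x^-=[4.8452, 1.8522]  P^-=[0.4355 0.1618; 0.1618 0.2755]  S=[0.6217 -0.0455; -0.0455 0.5976]  K=[0.6427 0.1012; 0.1783 0.3934]  nu=[-0.6421, 1.3413]  x^+=[4.5682, 2.2653]  P^+=[0.1784 0.0791; 0.0791 0.1697]

K[0,0] = 0.6427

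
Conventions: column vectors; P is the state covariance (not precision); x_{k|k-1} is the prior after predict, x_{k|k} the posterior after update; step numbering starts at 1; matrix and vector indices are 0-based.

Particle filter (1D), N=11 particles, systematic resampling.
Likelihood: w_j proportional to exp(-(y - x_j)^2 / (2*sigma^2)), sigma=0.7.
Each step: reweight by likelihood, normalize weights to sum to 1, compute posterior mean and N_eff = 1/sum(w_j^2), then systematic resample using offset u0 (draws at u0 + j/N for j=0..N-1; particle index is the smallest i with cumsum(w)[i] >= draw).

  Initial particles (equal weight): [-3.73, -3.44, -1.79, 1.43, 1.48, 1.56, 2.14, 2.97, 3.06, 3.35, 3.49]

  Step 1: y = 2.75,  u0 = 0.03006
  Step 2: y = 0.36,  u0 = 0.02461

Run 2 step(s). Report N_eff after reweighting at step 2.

step 1: w=[0.0000, 0.0000, 0.0000, 0.0384, 0.0438, 0.0535, 0.1553, 0.2161, 0.2058, 0.1572, 0.1298]  mean=2.7871  Neff=6.2102  idx=[3, 5, 6, 7, 7, 7, 8, 8, 9, 9, 10]
step 2: w=[0.5317, 0.3935, 0.0674, 0.0016, 0.0016, 0.0016, 0.0010, 0.0010, 0.0002, 0.0002, 0.0001]  mean=1.5408  Neff=2.2620  idx=[0, 0, 0, 0, 0, 0, 1, 1, 1, 1, 2]

N_eff = 2.2620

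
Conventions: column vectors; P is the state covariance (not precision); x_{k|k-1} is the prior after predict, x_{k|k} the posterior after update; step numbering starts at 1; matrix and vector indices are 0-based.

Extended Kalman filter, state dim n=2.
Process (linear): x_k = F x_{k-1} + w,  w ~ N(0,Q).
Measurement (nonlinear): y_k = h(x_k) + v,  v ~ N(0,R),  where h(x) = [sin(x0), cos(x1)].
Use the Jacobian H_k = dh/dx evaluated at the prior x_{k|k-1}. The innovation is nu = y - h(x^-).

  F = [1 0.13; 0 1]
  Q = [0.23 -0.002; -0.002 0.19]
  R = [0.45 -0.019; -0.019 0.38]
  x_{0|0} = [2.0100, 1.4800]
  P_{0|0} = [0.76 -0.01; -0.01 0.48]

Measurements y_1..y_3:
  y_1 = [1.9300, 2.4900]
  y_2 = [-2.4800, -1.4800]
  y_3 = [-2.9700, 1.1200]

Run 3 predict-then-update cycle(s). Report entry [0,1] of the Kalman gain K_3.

step 1: x^-=[2.2024, 1.4800]  P^-=[0.9955 0.0504; 0.0504 0.6700]  H_jac=[-0.5904 0.0000; 0.0000 -0.9959]  S=[0.7971 0.0106; 0.0106 1.0445]  K=[-0.7369 -0.0406; -0.0288 -0.6385]  nu=[1.1229, 2.3993]  x^+=[1.2776, -0.0844]  P^+=[0.5603 0.0014; 0.0014 0.2431]
step 2: x^-=[1.2666, -0.0844]  P^-=[0.7948 0.0310; 0.0310 0.4331]  H_jac=[0.2995 0.0000; 0.0000 0.0843]  S=[0.5213 -0.0182; -0.0182 0.3831]  K=[0.4576 0.0286; 0.0212 0.0963]  nu=[-3.4341, -2.4764]  x^+=[-0.3757, -0.3956]  P^+=[0.6858 0.0257; 0.0257 0.4294]
step 3: x^-=[-0.4271, -0.3956]  P^-=[0.9297 0.0795; 0.0795 0.6194]  H_jac=[0.9102 0.0000; 0.0000 0.3854]  S=[1.2202 0.0089; 0.0089 0.4720]  K=[0.6931 0.0519; 0.0556 0.5047]  nu=[-2.5558, 0.1972]  x^+=[-2.1883, -0.4383]  P^+=[0.3416 0.0170; 0.0170 0.4949]

K[0,1] = 0.0519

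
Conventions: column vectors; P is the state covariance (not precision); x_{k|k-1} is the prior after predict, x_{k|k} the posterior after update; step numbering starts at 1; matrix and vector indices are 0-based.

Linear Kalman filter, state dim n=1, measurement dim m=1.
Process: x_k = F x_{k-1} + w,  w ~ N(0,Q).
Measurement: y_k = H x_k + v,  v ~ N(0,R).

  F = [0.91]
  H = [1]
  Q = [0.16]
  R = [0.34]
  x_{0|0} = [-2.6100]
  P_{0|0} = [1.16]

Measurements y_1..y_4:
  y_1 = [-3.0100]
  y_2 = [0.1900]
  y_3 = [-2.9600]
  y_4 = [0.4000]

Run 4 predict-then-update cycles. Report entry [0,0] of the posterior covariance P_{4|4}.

step 1: x^-=[-2.3751]  P^-=[1.1206]  S=[1.4606]  K=[0.7672]  nu=[-0.6349]  x^+=[-2.8622]  P^+=[0.2609]
step 2: x^-=[-2.6046]  P^-=[0.3760]  S=[0.7160]  K=[0.5251]  nu=[2.7946]  x^+=[-1.1370]  P^+=[0.1786]
step 3: x^-=[-1.0347]  P^-=[0.3079]  S=[0.6479]  K=[0.4752]  nu=[-1.9253]  x^+=[-1.9496]  P^+=[0.1616]
step 4: x^-=[-1.7741]  P^-=[0.2938]  S=[0.6338]  K=[0.4635]  nu=[2.1741]  x^+=[-0.7663]  P^+=[0.1576]

P_post[0,0] = 0.1576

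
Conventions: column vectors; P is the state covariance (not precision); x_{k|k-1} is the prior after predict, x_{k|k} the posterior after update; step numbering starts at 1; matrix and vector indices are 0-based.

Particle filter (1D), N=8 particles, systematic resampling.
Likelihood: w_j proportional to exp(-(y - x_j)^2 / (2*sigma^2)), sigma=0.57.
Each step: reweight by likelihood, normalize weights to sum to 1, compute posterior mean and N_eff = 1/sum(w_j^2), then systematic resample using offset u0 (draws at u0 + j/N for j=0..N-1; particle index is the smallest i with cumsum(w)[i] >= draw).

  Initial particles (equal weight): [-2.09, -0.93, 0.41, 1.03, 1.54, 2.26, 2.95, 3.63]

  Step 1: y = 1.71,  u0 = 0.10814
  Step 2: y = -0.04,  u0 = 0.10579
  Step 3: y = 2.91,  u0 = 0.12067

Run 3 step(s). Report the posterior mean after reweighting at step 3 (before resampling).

step 1: w=[0.0000, 0.0000, 0.0330, 0.2185, 0.4257, 0.2794, 0.0418, 0.0015]  mean=1.6545  Neff=3.2267  idx=[3, 3, 4, 4, 4, 5, 5, 6]
step 2: w=[0.4205, 0.4205, 0.0525, 0.0525, 0.0525, 0.0007, 0.0007, 0.0000]  mean=1.1121  Neff=2.7633  idx=[0, 0, 0, 1, 1, 1, 2, 4]
step 3: w=[0.0316, 0.0316, 0.0316, 0.0316, 0.0316, 0.0316, 0.4052, 0.4052]  mean=1.4433  Neff=2.9912  idx=[3, 6, 6, 6, 7, 7, 7, 7]

post_mean = 1.4433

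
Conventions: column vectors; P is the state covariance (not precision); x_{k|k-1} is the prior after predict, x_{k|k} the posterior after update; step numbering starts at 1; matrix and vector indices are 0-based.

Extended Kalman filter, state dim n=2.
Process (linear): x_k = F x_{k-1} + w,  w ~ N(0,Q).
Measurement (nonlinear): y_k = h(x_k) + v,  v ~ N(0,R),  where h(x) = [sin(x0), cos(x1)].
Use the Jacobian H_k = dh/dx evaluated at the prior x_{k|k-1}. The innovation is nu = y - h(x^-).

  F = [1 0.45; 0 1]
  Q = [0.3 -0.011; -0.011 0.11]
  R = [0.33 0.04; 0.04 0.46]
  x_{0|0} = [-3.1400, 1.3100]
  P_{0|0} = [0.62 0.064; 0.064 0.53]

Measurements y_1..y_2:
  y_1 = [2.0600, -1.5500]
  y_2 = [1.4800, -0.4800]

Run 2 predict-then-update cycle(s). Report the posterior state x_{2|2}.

step 1: x^-=[-2.5505, 1.3100]  P^-=[1.0849 0.2915; 0.2915 0.6400]  H_jac=[-0.8303 0.0000; 0.0000 -0.9662]  S=[1.0780 0.2739; 0.2739 1.0574]  K=[-0.8221 -0.0534; -0.0813 -0.5637]  nu=[2.6173, -1.8079]  x^+=[-4.6055, 2.1162]  P^+=[0.3293 0.0595; 0.0595 0.2717]
step 2: x^-=[-3.6532, 2.1162]  P^-=[0.7379 0.1708; 0.1708 0.3817]  H_jac=[-0.8720 0.0000; 0.0000 -0.8549]  S=[0.8910 0.1673; 0.1673 0.7390]  K=[-0.7154 -0.0356; -0.0879 -0.4217]  nu=[0.9904, 0.0388]  x^+=[-4.3631, 2.0128]  P^+=[0.2724 0.0526; 0.0526 0.2310]

x_post = [-4.3631, 2.0128]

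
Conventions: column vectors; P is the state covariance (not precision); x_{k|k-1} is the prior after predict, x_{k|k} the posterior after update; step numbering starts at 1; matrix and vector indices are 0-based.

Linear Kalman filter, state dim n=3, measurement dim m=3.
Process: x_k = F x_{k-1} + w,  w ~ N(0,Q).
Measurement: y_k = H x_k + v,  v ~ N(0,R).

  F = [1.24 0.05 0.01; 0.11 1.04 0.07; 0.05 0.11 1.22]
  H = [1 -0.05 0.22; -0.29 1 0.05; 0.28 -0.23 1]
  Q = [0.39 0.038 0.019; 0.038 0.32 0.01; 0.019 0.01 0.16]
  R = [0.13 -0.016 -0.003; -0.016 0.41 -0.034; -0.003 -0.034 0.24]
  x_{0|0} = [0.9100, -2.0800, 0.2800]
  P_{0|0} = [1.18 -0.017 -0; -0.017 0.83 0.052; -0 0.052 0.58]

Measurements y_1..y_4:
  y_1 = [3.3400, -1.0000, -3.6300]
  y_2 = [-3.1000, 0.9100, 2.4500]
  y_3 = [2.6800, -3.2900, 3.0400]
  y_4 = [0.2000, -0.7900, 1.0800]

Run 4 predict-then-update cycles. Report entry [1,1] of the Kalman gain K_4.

K[1,1] = 0.5829

step 1: x^-=[1.0272, -2.0435, 0.1583]  P^-=[2.2044 0.2212 0.1047; 0.2212 1.2385 0.2263; 0.1047 0.2263 1.0500]  S=[2.4073 -0.4335 0.8939; -0.4335 1.7278 -0.1739; 0.8939 -0.1739 1.4544]  K=[0.9693 -0.0094 -0.1355; 0.2417 0.7411 -0.0576; -0.1314 0.1923 0.8101]  nu=[2.1758, 1.3335, -4.5459]  x^+=[3.7396, -0.2674, -3.5539]  P^+=[0.1431 0.0302 -0.0682; 0.0302 0.3095 0.0230; -0.0682 0.0230 0.2127]
step 2: x^-=[4.5882, -0.1155, -4.1781]  P^-=[0.6129 0.1071 -0.0655; 0.1071 0.6667 0.0862; -0.0655 0.0862 0.4788]  S=[0.7263 -0.0935 0.1773; -0.0935 1.0779 -0.0727; 0.1773 -0.0727 0.7120]  K=[0.8395 -0.0021 -0.0948; 0.2169 0.6096 -0.0439; -0.0915 0.1563 0.6576]  nu=[-6.7747, 2.5650, 5.3169]  x^+=[-1.6087, -0.2545, 0.3388]  P^+=[0.1225 0.0271 -0.0533; 0.0271 0.2549 0.0191; -0.0533 0.0191 0.1721]
step 3: x^-=[-2.0041, -0.4179, 0.3050]  P^-=[0.5811 0.0988 -0.0456; 0.0988 0.6062 0.0733; -0.0456 0.0733 0.4185]  S=[0.7013 -0.0934 0.1789; -0.0934 1.0174 -0.0804; 0.1789 -0.0804 0.6641]  K=[0.8277 -0.0012 -0.0809; 0.2099 0.5871 -0.0434; -0.0785 0.1477 0.6245]  nu=[4.5962, -3.4686, 3.2001]  x^+=[1.5453, -1.6282, 1.4301]  P^+=[0.1201 0.0263 -0.0494; 0.0263 0.2455 0.0181; -0.0494 0.0181 0.1631]
step 4: x^-=[1.8490, -1.4232, 1.6428]  P^-=[0.5773 0.0972 -0.0402; 0.0972 0.5957 0.0707; -0.0402 0.0707 0.4052]  S=[0.6994 -0.0942 0.1811; -0.0942 1.0071 -0.0829; 0.1811 -0.0829 0.6544]  K=[0.8257 -0.0008 -0.0772; 0.2084 0.5829 -0.0436; -0.0751 0.1456 0.6163]  nu=[-2.0816, 1.0873, -1.4079]  x^+=[0.2381, -1.1620, 1.0897]  P^+=[0.1195 0.0262 -0.0484; 0.0262 0.2438 0.0179; -0.0484 0.0179 0.1609]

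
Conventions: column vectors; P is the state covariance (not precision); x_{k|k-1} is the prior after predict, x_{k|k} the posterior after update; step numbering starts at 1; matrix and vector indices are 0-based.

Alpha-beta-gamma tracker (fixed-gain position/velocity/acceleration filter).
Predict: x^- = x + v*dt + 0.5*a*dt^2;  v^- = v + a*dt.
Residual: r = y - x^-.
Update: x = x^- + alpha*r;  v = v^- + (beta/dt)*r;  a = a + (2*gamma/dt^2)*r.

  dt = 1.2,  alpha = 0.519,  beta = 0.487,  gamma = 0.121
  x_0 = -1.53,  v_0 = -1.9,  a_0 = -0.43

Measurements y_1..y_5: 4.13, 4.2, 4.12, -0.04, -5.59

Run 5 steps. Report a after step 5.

step 1: x_pred=-4.1196  r=8.2496  x^+=0.1619  v^+=0.9320  a^+=0.9564
step 2: x_pred=1.9689  r=2.2311  x^+=3.1268  v^+=2.9851  a^+=1.3313
step 3: x_pred=7.6675  r=-3.5475  x^+=5.8264  v^+=3.1430  a^+=0.7352
step 4: x_pred=10.1273  r=-10.1673  x^+=4.8505  v^+=-0.1010  a^+=-0.9735
step 5: x_pred=4.0283  r=-9.6183  x^+=-0.9636  v^+=-5.1727  a^+=-2.5899

a_post = -2.5899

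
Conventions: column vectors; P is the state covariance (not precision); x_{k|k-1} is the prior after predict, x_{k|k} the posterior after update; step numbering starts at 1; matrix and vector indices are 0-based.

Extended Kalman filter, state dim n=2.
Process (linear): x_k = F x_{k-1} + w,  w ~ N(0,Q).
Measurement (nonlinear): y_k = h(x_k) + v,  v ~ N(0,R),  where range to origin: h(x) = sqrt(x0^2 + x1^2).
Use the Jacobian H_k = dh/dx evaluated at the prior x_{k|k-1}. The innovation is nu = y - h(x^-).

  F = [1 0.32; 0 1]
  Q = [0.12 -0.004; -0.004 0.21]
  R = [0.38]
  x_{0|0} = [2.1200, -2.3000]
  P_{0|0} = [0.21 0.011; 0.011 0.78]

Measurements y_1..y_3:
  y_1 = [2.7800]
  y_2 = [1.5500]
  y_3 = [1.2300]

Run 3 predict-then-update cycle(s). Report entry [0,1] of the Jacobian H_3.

H_jac[0,1] = -0.9900

step 1: x^-=[1.3840, -2.3000]  P^-=[0.4169 0.2566; 0.2566 0.9900]  H_jac=[0.5156 -0.8568]  S=[0.9909]  K=[-0.0050; -0.7225]  nu=[0.0957]  x^+=[1.3835, -2.3691]  P^+=[0.4169 0.2531; 0.2531 0.4727]
step 2: x^-=[0.6254, -2.3691]  P^-=[0.7472 0.4003; 0.4003 0.6827]  H_jac=[0.2552 -0.9669]  S=[0.8693]  K=[-0.2259; -0.6418]  nu=[-0.9003]  x^+=[0.8287, -1.7914]  P^+=[0.7029 0.2743; 0.2743 0.3246]
step 3: x^-=[0.2555, -1.7914]  P^-=[1.0317 0.3742; 0.3742 0.5346]  H_jac=[0.1412 -0.9900]  S=[0.8199]  K=[-0.2741; -0.5811]  nu=[-0.5795]  x^+=[0.4144, -1.4546]  P^+=[0.9701 0.2436; 0.2436 0.2578]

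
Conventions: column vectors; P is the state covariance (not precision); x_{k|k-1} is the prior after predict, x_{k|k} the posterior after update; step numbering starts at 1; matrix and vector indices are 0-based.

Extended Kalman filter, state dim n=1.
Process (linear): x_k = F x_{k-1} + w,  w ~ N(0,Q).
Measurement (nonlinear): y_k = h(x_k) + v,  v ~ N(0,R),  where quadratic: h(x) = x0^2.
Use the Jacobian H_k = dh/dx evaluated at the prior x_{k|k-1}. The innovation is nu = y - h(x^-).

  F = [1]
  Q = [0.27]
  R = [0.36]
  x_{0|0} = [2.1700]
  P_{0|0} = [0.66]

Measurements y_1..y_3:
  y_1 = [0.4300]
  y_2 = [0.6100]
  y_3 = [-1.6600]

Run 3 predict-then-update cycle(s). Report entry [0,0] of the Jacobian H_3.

step 1: x^-=[2.1700]  P^-=[0.9300]  H_jac=[4.3400]  S=[17.8771]  K=[0.2258]  nu=[-4.2789]  x^+=[1.2039]  P^+=[0.0187]
step 2: x^-=[1.2039]  P^-=[0.2887]  H_jac=[2.4079]  S=[2.0340]  K=[0.3418]  nu=[-0.8395]  x^+=[0.9170]  P^+=[0.0511]
step 3: x^-=[0.9170]  P^-=[0.3211]  H_jac=[1.8340]  S=[1.4401]  K=[0.4089]  nu=[-2.5009]  x^+=[-0.1057]  P^+=[0.0803]

H_jac[0,0] = 1.8340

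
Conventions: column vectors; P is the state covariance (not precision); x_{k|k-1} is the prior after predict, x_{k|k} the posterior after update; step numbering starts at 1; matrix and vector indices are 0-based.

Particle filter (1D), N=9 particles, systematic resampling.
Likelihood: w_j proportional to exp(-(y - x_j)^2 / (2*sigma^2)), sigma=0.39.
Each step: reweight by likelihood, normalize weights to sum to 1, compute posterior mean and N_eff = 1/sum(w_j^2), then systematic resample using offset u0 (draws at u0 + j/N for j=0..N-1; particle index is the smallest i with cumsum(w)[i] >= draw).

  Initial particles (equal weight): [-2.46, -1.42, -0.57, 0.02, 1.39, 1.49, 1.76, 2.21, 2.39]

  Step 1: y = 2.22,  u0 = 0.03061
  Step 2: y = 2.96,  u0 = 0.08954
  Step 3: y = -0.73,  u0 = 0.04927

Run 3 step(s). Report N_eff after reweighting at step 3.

step 1: w=[0.0000, 0.0000, 0.0000, 0.0000, 0.0387, 0.0646, 0.1858, 0.3723, 0.3387]  mean=2.1091  Neff=3.4075  idx=[4, 6, 6, 7, 7, 7, 8, 8, 8]
step 2: w=[0.0002, 0.0058, 0.0058, 0.1035, 0.1035, 0.1035, 0.2259, 0.2259, 0.2259]  mean=2.3266  Neff=5.3955  idx=[3, 4, 5, 6, 6, 7, 7, 8, 8]
step 3: w=[0.3158, 0.3158, 0.3158, 0.0088, 0.0088, 0.0088, 0.0088, 0.0088, 0.0088]  mean=2.2195  Neff=3.3367  idx=[0, 0, 0, 1, 1, 1, 2, 2, 2]

N_eff = 3.3367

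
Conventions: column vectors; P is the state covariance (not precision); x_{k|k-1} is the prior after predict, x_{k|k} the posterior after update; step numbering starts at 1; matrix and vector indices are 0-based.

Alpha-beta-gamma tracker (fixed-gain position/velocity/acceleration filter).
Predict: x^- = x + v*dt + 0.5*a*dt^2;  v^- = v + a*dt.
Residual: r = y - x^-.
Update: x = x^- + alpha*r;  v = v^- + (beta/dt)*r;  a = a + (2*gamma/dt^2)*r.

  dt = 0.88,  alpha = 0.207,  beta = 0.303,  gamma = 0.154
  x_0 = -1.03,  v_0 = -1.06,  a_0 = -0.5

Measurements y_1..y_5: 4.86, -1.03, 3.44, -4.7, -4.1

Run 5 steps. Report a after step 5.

a_post = -6.4029

step 1: x_pred=-2.1564  r=7.0164  x^+=-0.7040  v^+=0.9159  a^+=2.2906
step 2: x_pred=0.9889  r=-2.0189  x^+=0.5710  v^+=2.2365  a^+=1.4876
step 3: x_pred=3.1151  r=0.3249  x^+=3.1823  v^+=3.6575  a^+=1.6169
step 4: x_pred=7.0270  r=-11.7270  x^+=4.5995  v^+=1.0425  a^+=-3.0473
step 5: x_pred=4.3370  r=-8.4370  x^+=2.5905  v^+=-4.5441  a^+=-6.4029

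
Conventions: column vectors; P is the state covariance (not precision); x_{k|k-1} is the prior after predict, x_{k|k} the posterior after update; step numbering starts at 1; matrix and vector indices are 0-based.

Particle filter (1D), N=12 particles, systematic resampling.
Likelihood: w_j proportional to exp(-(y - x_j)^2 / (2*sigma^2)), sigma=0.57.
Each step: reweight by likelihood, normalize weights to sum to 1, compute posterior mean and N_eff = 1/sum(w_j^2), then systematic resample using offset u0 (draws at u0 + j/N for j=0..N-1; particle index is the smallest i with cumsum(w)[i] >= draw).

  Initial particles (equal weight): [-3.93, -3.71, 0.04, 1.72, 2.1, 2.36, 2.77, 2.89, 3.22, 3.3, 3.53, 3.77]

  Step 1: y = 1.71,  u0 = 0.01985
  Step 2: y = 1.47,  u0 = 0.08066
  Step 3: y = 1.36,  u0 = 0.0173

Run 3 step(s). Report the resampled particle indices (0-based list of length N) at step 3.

resampled_idx = [0, 0, 1, 2, 3, 3, 4, 5, 6, 6, 8, 9]

step 1: w=[0.0000, 0.0000, 0.0051, 0.3732, 0.2953, 0.1948, 0.0662, 0.0438, 0.0112, 0.0076, 0.0023, 0.0005]  mean=2.1031  Neff=3.6911  idx=[3, 3, 3, 3, 3, 4, 4, 4, 5, 5, 5, 7]
step 2: w=[0.1279, 0.1279, 0.1279, 0.1279, 0.1279, 0.0764, 0.0764, 0.0764, 0.0416, 0.0416, 0.0416, 0.0063]  mean=1.8944  Neff=9.5641  idx=[0, 1, 1, 2, 3, 3, 4, 5, 6, 7, 9, 11]
step 3: w=[0.1127, 0.1127, 0.1127, 0.1127, 0.1127, 0.1127, 0.1127, 0.0592, 0.0592, 0.0592, 0.0295, 0.0038]  mean=1.8108  Neff=9.9655  idx=[0, 0, 1, 2, 3, 3, 4, 5, 6, 6, 8, 9]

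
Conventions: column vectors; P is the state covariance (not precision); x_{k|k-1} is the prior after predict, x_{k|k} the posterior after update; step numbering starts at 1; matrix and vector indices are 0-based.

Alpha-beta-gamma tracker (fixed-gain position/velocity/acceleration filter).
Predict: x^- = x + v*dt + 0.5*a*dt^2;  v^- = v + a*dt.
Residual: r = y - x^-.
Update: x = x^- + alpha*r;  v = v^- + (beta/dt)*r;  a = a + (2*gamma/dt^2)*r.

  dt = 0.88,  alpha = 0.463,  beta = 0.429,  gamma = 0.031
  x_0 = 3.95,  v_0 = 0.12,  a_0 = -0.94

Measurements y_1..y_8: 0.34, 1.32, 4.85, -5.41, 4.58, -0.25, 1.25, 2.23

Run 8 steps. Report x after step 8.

x_post = 1.7747

step 1: x_pred=3.6916  r=-3.3516  x^+=2.1398  v^+=-2.3411  a^+=-1.2083
step 2: x_pred=-0.3882  r=1.7082  x^+=0.4027  v^+=-2.5717  a^+=-1.0716
step 3: x_pred=-2.2753  r=7.1253  x^+=1.0237  v^+=-0.0411  a^+=-0.5011
step 4: x_pred=0.7935  r=-6.2035  x^+=-2.0787  v^+=-3.5063  a^+=-0.9978
step 5: x_pred=-5.5506  r=10.1306  x^+=-0.8601  v^+=0.5543  a^+=-0.1867
step 6: x_pred=-0.4446  r=0.1946  x^+=-0.3545  v^+=0.4849  a^+=-0.1711
step 7: x_pred=0.0060  r=1.2440  x^+=0.5820  v^+=0.9408  a^+=-0.0715
step 8: x_pred=1.3822  r=0.8478  x^+=1.7747  v^+=1.2912  a^+=-0.0036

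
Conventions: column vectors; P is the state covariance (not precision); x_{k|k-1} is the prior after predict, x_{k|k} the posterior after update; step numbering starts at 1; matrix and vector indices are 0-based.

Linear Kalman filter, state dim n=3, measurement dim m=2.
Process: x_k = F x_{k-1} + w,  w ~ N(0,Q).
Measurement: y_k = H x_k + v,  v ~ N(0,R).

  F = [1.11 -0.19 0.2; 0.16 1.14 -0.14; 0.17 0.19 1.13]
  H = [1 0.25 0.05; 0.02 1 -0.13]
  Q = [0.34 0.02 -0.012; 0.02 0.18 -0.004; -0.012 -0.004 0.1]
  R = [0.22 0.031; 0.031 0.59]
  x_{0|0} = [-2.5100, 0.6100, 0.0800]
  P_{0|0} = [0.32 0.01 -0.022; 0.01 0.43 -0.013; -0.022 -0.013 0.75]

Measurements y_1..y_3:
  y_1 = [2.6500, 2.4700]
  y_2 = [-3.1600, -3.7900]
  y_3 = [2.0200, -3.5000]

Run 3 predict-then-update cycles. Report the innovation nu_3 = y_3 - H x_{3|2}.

step 1: x^-=[-2.8860, 0.2826, -0.2204]  P^-=[0.7668 -0.0256 0.1781; -0.0256 0.7705 -0.0384; 0.1781 -0.0384 1.0691]  S=[1.0417 0.1827; 0.1827 1.3869]  K=[0.7603 -0.1242; 0.0620 0.5506; 0.2406 -0.1570]  nu=[5.4764, 2.2165]  x^+=[1.0024, 1.8424, 0.7492]  P^+=[0.1777 -0.0549 -0.0122; -0.0549 0.3335 0.0435; -0.0122 0.0435 0.9884]
step 2: x^-=[0.9124, 2.1559, 1.3670]  P^-=[0.6250 -0.1035 0.1996; -0.1035 0.6040 -0.0426; 0.1996 -0.0426 1.3897]  S=[0.8533 0.0550; 0.0550 1.2237]  K=[0.7220 -0.1280; 0.0213 0.4955; 0.3153 -0.1933]  nu=[-4.6797, -5.7864]  x^+=[-1.7256, -0.8108, 1.0101]  P^+=[0.1702 -0.0585 -0.0151; -0.0585 0.3021 0.0606; -0.0151 0.0606 1.2658]
step 3: x^-=[-1.5594, -1.3418, 0.6940]  P^-=[0.6247 -0.1056 0.2547; -0.1056 0.5617 -0.0733; 0.2547 -0.0733 1.7485]  S=[0.8550 0.0323; 0.0323 1.1950]  K=[0.7194 -0.1251; 0.0185 0.4758; 0.3885 -0.2578]  nu=[3.8802, -2.0368]  x^+=[1.4866, -2.2391, 2.7264]  P^+=[0.1694 -0.0568 -0.0152; -0.0568 0.2904 0.0613; -0.0152 0.0613 1.5466]

innov = [3.8802, -2.0368]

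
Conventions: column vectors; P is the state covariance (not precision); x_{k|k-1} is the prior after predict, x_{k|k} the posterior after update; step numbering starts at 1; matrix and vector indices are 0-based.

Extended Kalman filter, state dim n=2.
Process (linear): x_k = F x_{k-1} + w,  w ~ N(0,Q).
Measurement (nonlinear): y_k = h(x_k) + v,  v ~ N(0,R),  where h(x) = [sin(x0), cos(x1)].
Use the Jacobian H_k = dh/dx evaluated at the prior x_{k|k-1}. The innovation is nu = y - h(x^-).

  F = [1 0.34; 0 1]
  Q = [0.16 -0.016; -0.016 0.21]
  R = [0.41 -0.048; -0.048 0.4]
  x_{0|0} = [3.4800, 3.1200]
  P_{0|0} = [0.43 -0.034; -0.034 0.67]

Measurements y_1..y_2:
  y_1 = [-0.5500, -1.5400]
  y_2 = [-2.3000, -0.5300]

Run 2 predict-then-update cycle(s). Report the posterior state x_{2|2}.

step 1: x^-=[4.5408, 3.1200]  P^-=[0.6443 0.1778; 0.1778 0.8800]  H_jac=[-0.1707 0.0000; 0.0000 -0.0216]  S=[0.4288 -0.0473; -0.0473 0.4004]  K=[-0.2610 -0.0405; -0.0770 -0.0566]  nu=[0.4353, -0.5402]  x^+=[4.4490, 3.1170]  P^+=[0.6155 0.1691; 0.1691 0.8766]
step 2: x^-=[5.5088, 3.1170]  P^-=[0.9918 0.4511; 0.4511 1.0866]  H_jac=[0.7149 0.0000; 0.0000 -0.0246]  S=[0.9168 -0.0559; -0.0559 0.4007]  K=[0.7782 0.0810; 0.3507 -0.0177]  nu=[-1.6007, 0.4697]  x^+=[4.3011, 2.5474]  P^+=[0.4409 0.2023; 0.2023 0.9730]

x_post = [4.3011, 2.5474]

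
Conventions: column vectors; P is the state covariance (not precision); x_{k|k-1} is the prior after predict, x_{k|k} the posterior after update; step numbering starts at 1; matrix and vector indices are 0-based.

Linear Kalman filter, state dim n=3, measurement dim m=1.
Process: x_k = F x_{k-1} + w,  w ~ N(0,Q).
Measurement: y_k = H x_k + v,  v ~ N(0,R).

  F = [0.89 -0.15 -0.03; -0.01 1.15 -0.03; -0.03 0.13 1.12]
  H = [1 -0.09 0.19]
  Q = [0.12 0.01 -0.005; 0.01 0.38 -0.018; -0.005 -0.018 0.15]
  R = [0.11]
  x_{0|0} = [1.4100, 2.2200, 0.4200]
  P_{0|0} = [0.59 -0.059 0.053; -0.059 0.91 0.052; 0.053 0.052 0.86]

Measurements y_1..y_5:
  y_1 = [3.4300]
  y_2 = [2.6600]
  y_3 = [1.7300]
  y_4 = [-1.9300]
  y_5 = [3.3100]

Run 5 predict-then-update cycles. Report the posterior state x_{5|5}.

x_post = [1.3588, -0.0659, 2.5941]

step 1: x^-=[0.9093, 2.5263, 0.7167]  P^-=[0.6220 -0.2149 -0.0305; -0.2149 1.5821 0.1577; -0.0305 0.1577 1.2567]  S=[0.8118]  K=[0.7828; -0.4032; 0.2390]  nu=[2.6119]  x^+=[2.9539, 1.4732, 1.3410]  P^+=[0.1245 0.0413 -0.1824; 0.0413 1.4501 0.2359; -0.1824 0.2359 1.2104]
step 2: x^-=[2.3678, 1.6244, 1.6048]  P^-=[0.2532 -0.2001 -0.2949; -0.2001 2.2816 0.4615; -0.2949 0.4615 1.7735]  S=[0.3538]  K=[0.6080; -0.8979; 0.0016]  nu=[0.1335]  x^+=[2.4489, 1.5046, 1.6050]  P^+=[0.1224 -0.0069 -0.2952; -0.0069 1.9963 0.4620; -0.2952 0.4620 1.7735]
step 3: x^-=[1.9057, 1.6576, 1.9197]  P^-=[0.2852 -0.3470 -0.4816; -0.3470 2.9898 0.8174; -0.4816 0.8174 2.5630]  S=[0.3634]  K=[0.6189; -1.2678; -0.1876]  nu=[-0.3913]  x^+=[1.6636, 2.1537, 1.9931]  P^+=[0.1460 -0.0618 -0.4394; -0.0618 2.4057 0.7310; -0.4394 0.7310 2.5502]
step 4: x^-=[1.0977, 2.4003, 2.4624]  P^-=[0.3386 -0.4777 -0.7130; -0.4777 3.5146 1.2014; -0.7130 1.2014 3.6326]  S=[0.3822]  K=[0.6440; -1.4802; -0.3425]  nu=[-3.2796]  x^+=[-1.0144, 7.2548, 3.5855]  P^+=[0.1801 -0.1133 -0.6287; -0.1133 2.6771 1.0077; -0.6287 1.0077 3.5878]
step 5: x^-=[-2.0986, 8.2456, 4.9893]  P^-=[0.3990 -0.5800 -0.9966; -0.5800 3.8565 1.5662; -0.9966 1.5662 5.0325]  S=[0.3940]  K=[0.6645; -1.5975; -0.4604]  nu=[5.2027]  x^+=[1.3588, -0.0659, 2.5941]  P^+=[0.2250 -0.1617 -0.8761; -0.1617 2.8509 1.2764; -0.8761 1.2764 4.9490]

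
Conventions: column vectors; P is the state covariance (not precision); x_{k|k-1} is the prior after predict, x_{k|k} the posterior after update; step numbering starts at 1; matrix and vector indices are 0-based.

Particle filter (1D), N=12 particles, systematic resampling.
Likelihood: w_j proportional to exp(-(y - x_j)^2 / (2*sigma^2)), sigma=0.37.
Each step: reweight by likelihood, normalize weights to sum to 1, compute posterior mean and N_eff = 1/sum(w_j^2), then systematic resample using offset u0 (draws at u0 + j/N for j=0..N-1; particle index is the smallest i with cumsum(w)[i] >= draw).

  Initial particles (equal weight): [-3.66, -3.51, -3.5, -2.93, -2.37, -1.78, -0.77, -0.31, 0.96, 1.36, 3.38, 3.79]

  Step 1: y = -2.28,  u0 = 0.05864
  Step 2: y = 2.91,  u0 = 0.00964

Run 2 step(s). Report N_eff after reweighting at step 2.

N_eff = 3.0000

step 1: w=[0.0006, 0.0025, 0.0027, 0.1340, 0.6085, 0.2515, 0.0002, 0.0000, 0.0000, 0.0000, 0.0000, 0.0000]  mean=-2.3031  Neff=2.2146  idx=[3, 4, 4, 4, 4, 4, 4, 4, 4, 5, 5, 5]
step 2: w=[0.0000, 0.0000, 0.0000, 0.0000, 0.0000, 0.0000, 0.0000, 0.0000, 0.0000, 0.3333, 0.3333, 0.3333]  mean=-1.7800  Neff=3.0000  idx=[9, 9, 9, 9, 10, 10, 10, 10, 11, 11, 11, 11]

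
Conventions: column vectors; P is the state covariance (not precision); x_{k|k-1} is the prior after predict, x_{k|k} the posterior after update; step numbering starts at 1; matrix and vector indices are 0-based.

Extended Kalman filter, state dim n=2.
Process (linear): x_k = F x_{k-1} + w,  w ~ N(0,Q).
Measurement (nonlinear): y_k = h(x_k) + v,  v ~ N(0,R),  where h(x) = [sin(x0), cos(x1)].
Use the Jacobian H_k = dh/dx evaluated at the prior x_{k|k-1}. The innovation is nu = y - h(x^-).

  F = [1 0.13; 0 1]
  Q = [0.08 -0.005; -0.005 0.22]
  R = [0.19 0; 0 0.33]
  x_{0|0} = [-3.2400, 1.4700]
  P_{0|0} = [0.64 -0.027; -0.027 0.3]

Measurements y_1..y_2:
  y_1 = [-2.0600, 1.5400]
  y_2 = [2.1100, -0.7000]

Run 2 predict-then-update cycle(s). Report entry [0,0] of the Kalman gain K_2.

K[0,0] = 0.1866

step 1: x^-=[-3.0489, 1.4700]  P^-=[0.7180 0.0070; 0.0070 0.5200]  H_jac=[-0.9957 0.0000; 0.0000 -0.9949]  S=[0.9019 0.0069; 0.0069 0.8447]  K=[-0.7927 -0.0017; -0.0030 -0.6124]  nu=[-1.9674, 1.4394]  x^+=[-1.4918, 0.5944]  P^+=[0.1513 0.0006; 0.0006 0.2031]
step 2: x^-=[-1.4145, 0.5944]  P^-=[0.2348 0.0220; 0.0220 0.4231]  H_jac=[0.1557 0.0000; 0.0000 -0.5600]  S=[0.1957 -0.0019; -0.0019 0.4627]  K=[0.1866 -0.0258; 0.0125 -0.5121]  nu=[3.0978, -1.5285]  x^+=[-0.7971, 1.4158]  P^+=[0.2277 0.0152; 0.0152 0.3017]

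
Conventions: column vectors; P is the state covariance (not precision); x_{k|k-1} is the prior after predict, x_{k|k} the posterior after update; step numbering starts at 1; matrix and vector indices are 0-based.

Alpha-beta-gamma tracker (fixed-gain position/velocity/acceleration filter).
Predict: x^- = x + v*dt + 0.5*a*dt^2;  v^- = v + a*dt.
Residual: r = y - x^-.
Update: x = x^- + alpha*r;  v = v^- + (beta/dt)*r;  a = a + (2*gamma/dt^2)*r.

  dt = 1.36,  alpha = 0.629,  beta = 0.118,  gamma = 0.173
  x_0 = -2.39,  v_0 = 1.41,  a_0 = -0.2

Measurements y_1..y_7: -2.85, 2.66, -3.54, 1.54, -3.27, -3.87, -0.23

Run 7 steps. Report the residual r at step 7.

step 1: x_pred=-0.6574  r=-2.1926  x^+=-2.0365  v^+=0.9478  a^+=-0.6102
step 2: x_pred=-1.3119  r=3.9719  x^+=1.1864  v^+=0.4625  a^+=0.1328
step 3: x_pred=1.9383  r=-5.4783  x^+=-1.5075  v^+=0.1679  a^+=-0.8920
step 4: x_pred=-2.1041  r=3.6441  x^+=0.1880  v^+=-0.7290  a^+=-0.2103
step 5: x_pred=-0.9979  r=-2.2721  x^+=-2.4271  v^+=-1.2122  a^+=-0.6353
step 6: x_pred=-4.6631  r=0.7931  x^+=-4.1643  v^+=-2.0074  a^+=-0.4869
step 7: x_pred=-7.3446  r=7.1146  x^+=-2.8695  v^+=-2.0523  a^+=0.8440

resid = 7.1146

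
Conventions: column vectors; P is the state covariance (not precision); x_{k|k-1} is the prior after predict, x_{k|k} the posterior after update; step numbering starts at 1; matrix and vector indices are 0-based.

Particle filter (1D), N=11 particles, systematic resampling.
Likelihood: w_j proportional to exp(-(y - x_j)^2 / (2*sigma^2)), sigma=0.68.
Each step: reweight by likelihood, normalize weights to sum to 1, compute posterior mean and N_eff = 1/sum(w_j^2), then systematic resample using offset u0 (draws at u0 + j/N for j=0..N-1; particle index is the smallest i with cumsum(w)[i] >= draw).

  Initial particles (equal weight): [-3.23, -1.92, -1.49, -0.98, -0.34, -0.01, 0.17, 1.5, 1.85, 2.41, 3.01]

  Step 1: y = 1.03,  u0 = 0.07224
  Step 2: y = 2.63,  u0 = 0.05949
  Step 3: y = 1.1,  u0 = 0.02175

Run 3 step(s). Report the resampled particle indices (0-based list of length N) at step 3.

step 1: w=[0.0000, 0.0000, 0.0004, 0.0055, 0.0567, 0.1340, 0.1939, 0.3397, 0.2085, 0.0550, 0.0062]  mean=1.0530  Neff=4.5299  idx=[5, 5, 6, 6, 7, 7, 7, 7, 8, 8, 9]
step 2: w=[0.0002, 0.0002, 0.0005, 0.0005, 0.0840, 0.0840, 0.0840, 0.0840, 0.1730, 0.1730, 0.3169]  mean=1.9077  Neff=5.3058  idx=[4, 5, 6, 7, 8, 9, 9, 10, 10, 10, 10]
step 3: w=[0.1496, 0.1496, 0.1496, 0.1496, 0.0968, 0.0968, 0.0968, 0.0278, 0.0278, 0.0278, 0.0278]  mean=1.7029  Neff=8.2839  idx=[0, 0, 1, 1, 2, 3, 3, 4, 5, 6, 8]

resampled_idx = [0, 0, 1, 1, 2, 3, 3, 4, 5, 6, 8]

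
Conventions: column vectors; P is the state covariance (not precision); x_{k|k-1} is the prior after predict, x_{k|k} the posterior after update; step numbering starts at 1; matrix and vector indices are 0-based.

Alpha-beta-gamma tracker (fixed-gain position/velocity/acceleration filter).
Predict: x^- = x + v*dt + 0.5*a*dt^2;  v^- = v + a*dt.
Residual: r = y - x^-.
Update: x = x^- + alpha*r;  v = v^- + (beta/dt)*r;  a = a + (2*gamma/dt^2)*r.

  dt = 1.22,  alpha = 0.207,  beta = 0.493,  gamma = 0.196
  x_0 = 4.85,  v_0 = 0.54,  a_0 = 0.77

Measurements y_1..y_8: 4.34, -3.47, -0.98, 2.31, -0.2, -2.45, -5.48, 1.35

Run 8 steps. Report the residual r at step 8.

resid = -13.3066

step 1: x_pred=6.0818  r=-1.7418  x^+=5.7213  v^+=0.7755  a^+=0.3113
step 2: x_pred=6.8991  r=-10.3691  x^+=4.7527  v^+=-3.0349  a^+=-2.4196
step 3: x_pred=-0.7506  r=-0.2294  x^+=-0.7981  v^+=-6.0795  a^+=-2.4801
step 4: x_pred=-10.0608  r=12.3708  x^+=-7.5000  v^+=-4.1062  a^+=0.7780
step 5: x_pred=-11.9306  r=11.7306  x^+=-9.5024  v^+=1.5833  a^+=3.8675
step 6: x_pred=-4.6926  r=2.2426  x^+=-4.2283  v^+=7.2079  a^+=4.4581
step 7: x_pred=7.8830  r=-13.3630  x^+=5.1168  v^+=7.2468  a^+=0.9387
step 8: x_pred=14.6566  r=-13.3066  x^+=11.9021  v^+=3.0149  a^+=-2.5658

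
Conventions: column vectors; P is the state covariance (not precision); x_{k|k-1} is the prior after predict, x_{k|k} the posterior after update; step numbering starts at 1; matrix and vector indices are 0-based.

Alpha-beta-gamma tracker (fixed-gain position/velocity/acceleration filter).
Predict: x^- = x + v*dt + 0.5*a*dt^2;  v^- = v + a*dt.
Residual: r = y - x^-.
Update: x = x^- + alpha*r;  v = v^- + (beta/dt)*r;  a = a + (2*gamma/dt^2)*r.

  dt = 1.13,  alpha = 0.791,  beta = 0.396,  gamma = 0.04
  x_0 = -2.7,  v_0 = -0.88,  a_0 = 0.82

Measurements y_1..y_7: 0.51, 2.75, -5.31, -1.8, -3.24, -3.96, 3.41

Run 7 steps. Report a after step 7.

a_post = 0.5979

step 1: x_pred=-3.1709  r=3.6809  x^+=-0.2593  v^+=1.3365  a^+=1.0506
step 2: x_pred=1.9217  r=0.8283  x^+=2.5769  v^+=2.8140  a^+=1.1025
step 3: x_pred=6.4606  r=-11.7706  x^+=-2.8499  v^+=-0.0651  a^+=0.3651
step 4: x_pred=-2.6904  r=0.8904  x^+=-1.9861  v^+=0.6595  a^+=0.4208
step 5: x_pred=-0.9722  r=-2.2678  x^+=-2.7660  v^+=0.3403  a^+=0.2788
step 6: x_pred=-2.2035  r=-1.7565  x^+=-3.5929  v^+=0.0398  a^+=0.1687
step 7: x_pred=-3.4403  r=6.8503  x^+=1.9783  v^+=2.6310  a^+=0.5979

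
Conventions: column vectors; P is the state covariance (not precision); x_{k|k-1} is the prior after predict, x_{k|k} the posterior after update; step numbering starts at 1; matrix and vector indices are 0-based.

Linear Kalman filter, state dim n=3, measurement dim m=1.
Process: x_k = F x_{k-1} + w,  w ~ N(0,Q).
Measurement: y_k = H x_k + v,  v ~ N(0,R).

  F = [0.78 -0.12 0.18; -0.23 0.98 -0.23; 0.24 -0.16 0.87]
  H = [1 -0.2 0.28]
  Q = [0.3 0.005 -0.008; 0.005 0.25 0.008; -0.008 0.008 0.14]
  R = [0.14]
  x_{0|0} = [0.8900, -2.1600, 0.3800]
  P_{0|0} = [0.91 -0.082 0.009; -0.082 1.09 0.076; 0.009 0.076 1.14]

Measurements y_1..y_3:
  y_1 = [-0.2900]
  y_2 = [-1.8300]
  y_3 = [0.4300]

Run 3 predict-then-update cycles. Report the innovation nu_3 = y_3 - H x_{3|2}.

innov = [1.8075]

step 1: x^-=[1.0218, -2.4089, 0.8898]  P^-=[0.9209 -0.3851 0.3708; -0.3851 1.4089 -0.3983; 0.3708 -0.3983 1.0721]  S=[1.6075]  K=[0.6853; -0.4842; 0.4669]  nu=[-2.0427]  x^+=[-0.3781, -1.4198, -0.0640]  P^+=[0.1658 0.1484 -0.1436; 0.1484 1.0321 -0.0348; -0.1436 -0.0348 0.7216]
step 2: x^-=[-0.1361, -1.2897, 0.0807]  P^-=[0.3725 -0.0339 0.0340; -0.0339 1.2217 -0.2613; 0.0340 -0.2613 0.6605]  S=[0.6751]  K=[0.5760; -0.5205; 0.4018]  nu=[-1.9745]  x^+=[-1.2734, -0.2620, -0.7126]  P^+=[0.1486 0.1685 -0.1222; 0.1685 1.0388 -0.1201; -0.1222 -0.1201 0.5515]
step 3: x^-=[-1.0901, 0.2000, -0.8836]  P^-=[0.3625 -0.0307 0.0280; -0.0307 1.2500 -0.3033; 0.0280 -0.3033 0.5621]  S=[0.6586]  K=[0.5718; -0.5552; 0.3736]  nu=[1.8075]  x^+=[-0.0566, -0.8034, -0.2083]  P^+=[0.1473 0.1783 -0.1127; 0.1783 1.0470 -0.1666; -0.1127 -0.1666 0.4701]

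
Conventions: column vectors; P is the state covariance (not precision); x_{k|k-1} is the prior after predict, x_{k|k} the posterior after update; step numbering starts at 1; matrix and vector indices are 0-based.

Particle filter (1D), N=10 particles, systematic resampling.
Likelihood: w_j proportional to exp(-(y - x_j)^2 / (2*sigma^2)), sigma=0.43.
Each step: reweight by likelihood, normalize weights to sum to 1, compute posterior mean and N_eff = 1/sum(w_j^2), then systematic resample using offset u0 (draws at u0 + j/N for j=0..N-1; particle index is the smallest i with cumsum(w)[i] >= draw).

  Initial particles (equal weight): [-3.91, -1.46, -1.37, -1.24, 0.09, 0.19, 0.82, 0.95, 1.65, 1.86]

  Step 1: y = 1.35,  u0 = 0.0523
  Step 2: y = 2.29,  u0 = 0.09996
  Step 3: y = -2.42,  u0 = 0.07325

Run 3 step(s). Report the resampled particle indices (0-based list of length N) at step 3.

step 1: w=[0.0000, 0.0000, 0.0000, 0.0000, 0.0056, 0.0108, 0.1921, 0.2664, 0.3219, 0.2032]  mean=1.3223  Neff=3.9537  idx=[6, 6, 7, 7, 7, 8, 8, 8, 9, 9]
step 2: w=[0.0013, 0.0013, 0.0035, 0.0035, 0.0035, 0.1479, 0.1479, 0.1479, 0.2716, 0.2716]  mean=1.7546  Neff=4.6903  idx=[5, 6, 6, 7, 8, 8, 8, 9, 9, 9]
step 3: w=[0.2468, 0.2468, 0.2468, 0.2468, 0.0022, 0.0022, 0.0022, 0.0022, 0.0022, 0.0022]  mean=1.6527  Neff=4.1049  idx=[0, 0, 1, 1, 1, 2, 2, 3, 3, 3]

resampled_idx = [0, 0, 1, 1, 1, 2, 2, 3, 3, 3]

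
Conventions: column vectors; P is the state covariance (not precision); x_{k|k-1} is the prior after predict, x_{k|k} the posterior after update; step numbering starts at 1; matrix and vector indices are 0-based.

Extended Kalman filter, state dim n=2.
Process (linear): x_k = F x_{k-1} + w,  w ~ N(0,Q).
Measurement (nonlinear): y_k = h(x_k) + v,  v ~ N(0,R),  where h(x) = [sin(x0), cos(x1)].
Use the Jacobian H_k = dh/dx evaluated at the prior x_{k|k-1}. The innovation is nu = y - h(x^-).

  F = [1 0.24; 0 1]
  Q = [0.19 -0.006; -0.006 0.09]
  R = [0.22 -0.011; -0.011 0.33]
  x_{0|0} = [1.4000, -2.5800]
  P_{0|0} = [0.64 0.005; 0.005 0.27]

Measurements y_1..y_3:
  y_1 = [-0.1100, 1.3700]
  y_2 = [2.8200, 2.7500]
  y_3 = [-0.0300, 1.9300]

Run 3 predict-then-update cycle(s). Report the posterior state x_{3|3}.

step 1: x^-=[0.7808, -2.5800]  P^-=[0.8480 0.0638; 0.0638 0.3600]  H_jac=[0.7104 0.0000; 0.0000 0.5325]  S=[0.6479 0.0131; 0.0131 0.4321]  K=[0.9287 0.0504; 0.0610 0.4418]  nu=[-0.8138, 2.2164]  x^+=[0.1367, -1.6504]  P^+=[0.2868 0.0120; 0.0120 0.2725]
step 2: x^-=[-0.2594, -1.6504]  P^-=[0.4983 0.0715; 0.0715 0.3625]  H_jac=[0.9665 0.0000; 0.0000 0.9968]  S=[0.6855 0.0578; 0.0578 0.6902]  K=[0.6988 0.0446; 0.0570 0.5188]  nu=[3.0765, 2.8295]  x^+=[2.0168, -0.0072]  P^+=[0.1586 0.0071; 0.0071 0.1711]
step 3: x^-=[2.0151, -0.0072]  P^-=[0.3618 0.0421; 0.0421 0.2611]  H_jac=[-0.4298 0.0000; 0.0000 0.0072]  S=[0.2868 -0.0111; -0.0111 0.3300]  K=[-0.5428 -0.0174; -0.0630 0.0036]  nu=[-0.9329, 0.9300]  x^+=[2.5053, 0.0549]  P^+=[0.2774 0.0323; 0.0323 0.2600]

x_post = [2.5053, 0.0549]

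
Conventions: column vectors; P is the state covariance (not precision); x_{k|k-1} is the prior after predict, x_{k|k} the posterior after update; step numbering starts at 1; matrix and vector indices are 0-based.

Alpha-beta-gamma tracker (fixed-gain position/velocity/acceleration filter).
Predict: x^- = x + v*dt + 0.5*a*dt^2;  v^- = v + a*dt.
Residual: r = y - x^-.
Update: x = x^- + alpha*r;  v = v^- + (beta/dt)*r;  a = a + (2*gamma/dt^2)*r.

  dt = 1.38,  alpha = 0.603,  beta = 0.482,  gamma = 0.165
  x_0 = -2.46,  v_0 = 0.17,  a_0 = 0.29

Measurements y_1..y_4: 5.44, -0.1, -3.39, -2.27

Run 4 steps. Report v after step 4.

step 1: x_pred=-1.9493  r=7.3893  x^+=2.5065  v^+=3.1511  a^+=1.5704
step 2: x_pred=8.3503  r=-8.4503  x^+=3.2548  v^+=2.3668  a^+=0.1061
step 3: x_pred=6.6220  r=-10.0120  x^+=0.5848  v^+=-0.9837  a^+=-1.6288
step 4: x_pred=-2.3236  r=0.0536  x^+=-2.2913  v^+=-3.2127  a^+=-1.6195

v_post = -3.2127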